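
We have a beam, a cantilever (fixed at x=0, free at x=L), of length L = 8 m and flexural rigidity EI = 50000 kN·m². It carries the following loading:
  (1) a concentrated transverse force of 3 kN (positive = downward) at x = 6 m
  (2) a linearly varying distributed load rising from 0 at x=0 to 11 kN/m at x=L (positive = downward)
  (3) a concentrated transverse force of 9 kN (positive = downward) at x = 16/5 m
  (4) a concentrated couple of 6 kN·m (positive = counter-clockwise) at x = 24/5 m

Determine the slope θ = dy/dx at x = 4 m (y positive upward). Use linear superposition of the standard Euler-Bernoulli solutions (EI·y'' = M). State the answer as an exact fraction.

θ(4) = -12589/937500 rad

Load 1 — point force P=3 kN at a=6 m (b=L-a=2):
  θ_1 = -Px(2a-x)/(2EI)  [x≤a] = -3·4·(2·6-4)/(2·50000) = -3/3125 rad
Load 2 — triangular load w₀=11 kN/m (0→w₀ over full span):
  θ_2 = (w₀Lx²/4-w₀L²x/3-w₀x⁴/(24L))/EI = (11·8·4²/4-11·8²·4/3-11·4⁴/(24·8))/50000 = -451/37500 rad
Load 3 — point force P=9 kN at a=16/5 m (b=L-a=24/5):
  θ_3 = -Pa²/(2EI)  [x>a] = -9·(16/5)²/(2·50000) = -72/78125 rad
Load 4 — applied couple M₀=6 kN·m at a=24/5 m (b=L-a=16/5):
  θ_4 = M₀x/EI  [x≤a] = 6·4/50000 = 3/6250 rad
Superposition: θ = Σ θ_i = -12589/937500 rad ≈ -0.013428 rad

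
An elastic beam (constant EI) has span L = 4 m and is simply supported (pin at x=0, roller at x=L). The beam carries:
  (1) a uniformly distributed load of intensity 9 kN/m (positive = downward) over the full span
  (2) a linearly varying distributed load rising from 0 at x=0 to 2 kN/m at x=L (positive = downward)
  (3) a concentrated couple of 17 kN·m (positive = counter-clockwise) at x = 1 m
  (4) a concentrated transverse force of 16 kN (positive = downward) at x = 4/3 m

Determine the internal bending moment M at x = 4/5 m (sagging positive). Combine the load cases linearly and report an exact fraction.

Load 1 — uniform load w=9 kN/m over full span:
  M_1 = wx(L-x)/2 = 9·(4/5)·(4-(4/5))/2 = 288/25 kN·m
Load 2 — triangular load w₀=2 kN/m (0→w₀ over full span):
  M_2 = w₀Lx/6 - w₀x³/(6L) = 2·4·(4/5)/6 - 2·(4/5)³/(6·4) = 128/125 kN·m
Load 3 — applied couple M₀=17 kN·m at a=1 m (b=L-a=3):
  M_3 = M₀x/L  [x≤a] = 17·(4/5)/4 = 17/5 kN·m
Load 4 — point force P=16 kN at a=4/3 m (b=L-a=8/3):
  M_4 = Pbx/L  [x≤a] = 16·(8/3)·(4/5)/4 = 128/15 kN·m
Superposition: M = Σ M_i = 9179/375 kN·m ≈ 24.477333 kN·m

M(4/5) = 9179/375 kN·m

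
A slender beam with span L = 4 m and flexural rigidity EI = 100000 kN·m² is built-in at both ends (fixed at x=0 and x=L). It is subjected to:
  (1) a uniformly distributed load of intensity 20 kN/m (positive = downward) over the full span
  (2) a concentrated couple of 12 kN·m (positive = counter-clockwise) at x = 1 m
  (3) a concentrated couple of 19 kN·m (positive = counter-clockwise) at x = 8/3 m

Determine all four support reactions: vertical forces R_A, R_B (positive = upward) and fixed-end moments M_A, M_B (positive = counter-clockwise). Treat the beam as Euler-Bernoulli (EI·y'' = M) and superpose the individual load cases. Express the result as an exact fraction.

Load 1 — uniform load w=20 kN/m over full span:
  R_A = wL/2 = 20·4/2 = 40 kN
  M_A = wL²/12 = 20·4²/12 = 80/3 kN·m
  R_B = wL/2 = 20·4/2 = 40 kN
  M_B = -wL²/12 = -20·4²/12 = -80/3 kN·m
Load 2 — applied couple M₀=12 kN·m at a=1 m (b=L-a=3):
  R_A = 6M₀ab/L³ = 6·12·1·3/4³ = 27/8 kN
  M_A = M₀b(2a-b)/L² = 12·3·(2·1-3)/4² = -9/4 kN·m
  R_B = -6M₀ab/L³ = -6·12·1·3/4³ = -27/8 kN
  M_B = M₀a(2b-a)/L² = 12·1·(2·3-1)/4² = 15/4 kN·m
Load 3 — applied couple M₀=19 kN·m at a=8/3 m (b=L-a=4/3):
  R_A = 6M₀ab/L³ = 6·19·(8/3)·(4/3)/4³ = 19/3 kN
  M_A = M₀b(2a-b)/L² = 19·(4/3)·(2·(8/3)-(4/3))/4² = 19/3 kN·m
  R_B = -6M₀ab/L³ = -6·19·(8/3)·(4/3)/4³ = -19/3 kN
  M_B = M₀a(2b-a)/L² = 19·(8/3)·(2·(4/3)-(8/3))/4² = 0 kN·m
Superposition: R_A = 1193/24 kN, M_A = 123/4 kN·m, R_B = 727/24 kN, M_B = -275/12 kN·m

R_A = 1193/24 kN, M_A = 123/4 kN·m, R_B = 727/24 kN, M_B = -275/12 kN·m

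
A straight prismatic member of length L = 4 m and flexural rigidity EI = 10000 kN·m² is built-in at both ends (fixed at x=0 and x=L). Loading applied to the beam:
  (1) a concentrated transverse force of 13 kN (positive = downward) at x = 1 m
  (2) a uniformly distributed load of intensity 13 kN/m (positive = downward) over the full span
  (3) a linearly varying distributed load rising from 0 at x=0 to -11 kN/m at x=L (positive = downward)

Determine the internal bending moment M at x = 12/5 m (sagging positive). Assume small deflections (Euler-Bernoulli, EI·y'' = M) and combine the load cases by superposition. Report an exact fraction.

M(12/5) = 28811/6000 kN·m

Load 1 — point force P=13 kN at a=1 m (b=L-a=3):
  M_1 = Pa²(a+3b)(L-x)/L³ - Pa²b/L²  [x>a] = 13·1²·(1+3·3)·(4-(12/5))/4³ - 13·1²·3/4² = 13/16 kN·m
Load 2 — uniform load w=13 kN/m over full span:
  M_2 = wLx/2 - wL²/12 - wx²/2 = 13·4·(12/5)/2 - 13·4²/12 - 13·(12/5)²/2 = 572/75 kN·m
Load 3 — triangular load w₀=-11 kN/m (0→w₀ over full span):
  M_3 = 3w₀Lx/20 - w₀L²/30 - w₀x³/(6L) = 3·(-11)·4·(12/5)/20 - (-11)·4²/30 - (-11)·(12/5)³/(6·4) = -1364/375 kN·m
Superposition: M = Σ M_i = 28811/6000 kN·m ≈ 4.801833 kN·m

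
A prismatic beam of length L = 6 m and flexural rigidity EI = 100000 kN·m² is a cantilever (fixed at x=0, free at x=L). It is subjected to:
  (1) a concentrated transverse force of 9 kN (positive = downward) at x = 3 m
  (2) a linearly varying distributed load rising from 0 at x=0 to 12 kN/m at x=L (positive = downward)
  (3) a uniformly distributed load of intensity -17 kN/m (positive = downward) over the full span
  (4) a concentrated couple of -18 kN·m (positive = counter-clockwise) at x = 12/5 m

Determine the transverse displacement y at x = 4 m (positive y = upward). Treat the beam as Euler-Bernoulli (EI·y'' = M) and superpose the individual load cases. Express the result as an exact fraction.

y(4) = 77071/15000000 m

Load 1 — point force P=9 kN at a=3 m (b=L-a=3):
  y_1 = -Pa²(3x-a)/(6EI)  [x>a] = -9·3²·(3·4-3)/(6·100000) = -243/200000 m
Load 2 — triangular load w₀=12 kN/m (0→w₀ over full span):
  y_2 = (w₀Lx³/12-w₀L²x²/6-w₀x⁵/(120L))/EI = (12·6·4³/12-12·6²·4²/6-12·4⁵/(120·6))/100000 = -368/46875 m
Load 3 — uniform load w=-17 kN/m over full span:
  y_3 = -wx²(x²-4Lx+6L²)/(24EI) = -(-17)·4²·(4²-4·6·4+6·6²)/(24·100000) = 289/18750 m
Load 4 — applied couple M₀=-18 kN·m at a=12/5 m (b=L-a=18/5):
  y_4 = M₀a(2x-a)/(2EI)  [x>a] = (-18)·(12/5)·(2·4-(12/5))/(2·100000) = -189/156250 m
Superposition: y = Σ y_i = 77071/15000000 m ≈ 0.005138 m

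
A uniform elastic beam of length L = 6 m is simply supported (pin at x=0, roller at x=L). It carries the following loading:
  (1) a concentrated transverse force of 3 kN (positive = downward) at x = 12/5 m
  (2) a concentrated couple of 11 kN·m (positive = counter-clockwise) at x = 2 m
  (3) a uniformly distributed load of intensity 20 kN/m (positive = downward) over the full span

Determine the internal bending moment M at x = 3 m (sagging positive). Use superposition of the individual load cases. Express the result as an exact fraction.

M(3) = 881/10 kN·m

Load 1 — point force P=3 kN at a=12/5 m (b=L-a=18/5):
  M_1 = Pa(L-x)/L  [x>a] = 3·(12/5)·(6-3)/6 = 18/5 kN·m
Load 2 — applied couple M₀=11 kN·m at a=2 m (b=L-a=4):
  M_2 = M₀x/L - M₀  [x>a] = 11·3/6 - 11 = -11/2 kN·m
Load 3 — uniform load w=20 kN/m over full span:
  M_3 = wx(L-x)/2 = 20·3·(6-3)/2 = 90 kN·m
Superposition: M = Σ M_i = 881/10 kN·m ≈ 88.100000 kN·m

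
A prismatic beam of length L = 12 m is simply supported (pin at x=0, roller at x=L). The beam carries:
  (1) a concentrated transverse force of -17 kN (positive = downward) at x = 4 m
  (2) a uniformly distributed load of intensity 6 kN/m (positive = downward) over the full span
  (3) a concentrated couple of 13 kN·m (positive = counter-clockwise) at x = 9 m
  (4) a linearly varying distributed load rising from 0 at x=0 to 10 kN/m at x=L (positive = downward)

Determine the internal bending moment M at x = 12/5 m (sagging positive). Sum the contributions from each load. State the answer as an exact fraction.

Load 1 — point force P=-17 kN at a=4 m (b=L-a=8):
  M_1 = Pbx/L  [x≤a] = (-17)·8·(12/5)/12 = -136/5 kN·m
Load 2 — uniform load w=6 kN/m over full span:
  M_2 = wx(L-x)/2 = 6·(12/5)·(12-(12/5))/2 = 1728/25 kN·m
Load 3 — applied couple M₀=13 kN·m at a=9 m (b=L-a=3):
  M_3 = M₀x/L  [x≤a] = 13·(12/5)/12 = 13/5 kN·m
Load 4 — triangular load w₀=10 kN/m (0→w₀ over full span):
  M_4 = w₀Lx/6 - w₀x³/(6L) = 10·12·(12/5)/6 - 10·(12/5)³/(6·12) = 1152/25 kN·m
Superposition: M = Σ M_i = 453/5 kN·m ≈ 90.600000 kN·m

M(12/5) = 453/5 kN·m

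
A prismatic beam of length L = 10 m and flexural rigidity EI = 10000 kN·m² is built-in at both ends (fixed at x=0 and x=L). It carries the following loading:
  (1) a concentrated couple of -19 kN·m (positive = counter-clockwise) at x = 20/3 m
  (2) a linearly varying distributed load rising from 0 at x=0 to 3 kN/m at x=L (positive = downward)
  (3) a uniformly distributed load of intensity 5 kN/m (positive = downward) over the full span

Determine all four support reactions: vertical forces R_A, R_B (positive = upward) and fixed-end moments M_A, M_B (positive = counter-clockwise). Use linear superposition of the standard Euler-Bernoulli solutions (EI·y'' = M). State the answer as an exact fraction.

R_A = 809/30 kN, M_A = 136/3 kN·m, R_B = 1141/30 kN, M_B = -170/3 kN·m

Load 1 — applied couple M₀=-19 kN·m at a=20/3 m (b=L-a=10/3):
  R_A = 6M₀ab/L³ = 6·(-19)·(20/3)·(10/3)/10³ = -38/15 kN
  M_A = M₀b(2a-b)/L² = (-19)·(10/3)·(2·(20/3)-(10/3))/10² = -19/3 kN·m
  R_B = -6M₀ab/L³ = -6·(-19)·(20/3)·(10/3)/10³ = 38/15 kN
  M_B = M₀a(2b-a)/L² = (-19)·(20/3)·(2·(10/3)-(20/3))/10² = 0 kN·m
Load 2 — triangular load w₀=3 kN/m (0→w₀ over full span):
  R_A = 3w₀L/20 = 3·3·10/20 = 9/2 kN
  M_A = w₀L²/30 = 3·10²/30 = 10 kN·m
  R_B = 7w₀L/20 = 7·3·10/20 = 21/2 kN
  M_B = -w₀L²/20 = -3·10²/20 = -15 kN·m
Load 3 — uniform load w=5 kN/m over full span:
  R_A = wL/2 = 5·10/2 = 25 kN
  M_A = wL²/12 = 5·10²/12 = 125/3 kN·m
  R_B = wL/2 = 5·10/2 = 25 kN
  M_B = -wL²/12 = -5·10²/12 = -125/3 kN·m
Superposition: R_A = 809/30 kN, M_A = 136/3 kN·m, R_B = 1141/30 kN, M_B = -170/3 kN·m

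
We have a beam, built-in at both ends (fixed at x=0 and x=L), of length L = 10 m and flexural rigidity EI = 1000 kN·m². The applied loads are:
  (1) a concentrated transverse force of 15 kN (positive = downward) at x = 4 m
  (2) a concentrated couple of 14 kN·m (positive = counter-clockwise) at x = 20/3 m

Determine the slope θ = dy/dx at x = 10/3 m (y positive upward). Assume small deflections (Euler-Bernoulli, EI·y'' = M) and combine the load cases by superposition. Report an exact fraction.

θ(10/3) = -313/13500 rad

Load 1 — point force P=15 kN at a=4 m (b=L-a=6):
  θ_1 = -Pb²x(2aL-(3a+b)x)/(2L³EI)  [x≤a] = -15·6²·(10/3)·(2·4·10-(3·4+6)·(10/3))/(2·10³·1000) = -9/500 rad
Load 2 — applied couple M₀=14 kN·m at a=20/3 m (b=L-a=10/3):
  θ_2 = (R_Ax²/2 - M_Ax)/EI  [x≤a] with R_A=28/15, M_A=14/3 = ((28/15)·(10/3)²/2 - (14/3)·(10/3))/1000 = -7/1350 rad
Superposition: θ = Σ θ_i = -313/13500 rad ≈ -0.023185 rad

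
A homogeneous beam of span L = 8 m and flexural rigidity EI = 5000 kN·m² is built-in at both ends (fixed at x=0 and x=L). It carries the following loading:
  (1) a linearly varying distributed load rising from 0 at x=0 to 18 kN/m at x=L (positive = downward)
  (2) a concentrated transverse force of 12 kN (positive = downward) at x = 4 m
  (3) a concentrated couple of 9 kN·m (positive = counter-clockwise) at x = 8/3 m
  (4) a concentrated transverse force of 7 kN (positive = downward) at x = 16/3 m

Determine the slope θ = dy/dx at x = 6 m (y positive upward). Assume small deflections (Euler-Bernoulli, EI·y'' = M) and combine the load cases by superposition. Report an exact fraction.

Load 1 — triangular load w₀=18 kN/m (0→w₀ over full span):
  θ_1 = -w₀(2x(L-x)(L-2x)(x+2L)+x²(L-x)²)/(120LEI) = -18·(2·6·(8-6)·(8-2·6)·(6+2·8)+6²·(8-6)²)/(120·8·5000) = 369/50000 rad
Load 2 — point force P=12 kN at a=4 m (b=L-a=4):
  θ_2 = Pa²(L-x)(2bL-(3b+a)(L-x))/(2L³EI)  [x>a] = 12·4²·(8-6)·(2·4·8-(3·4+4)·(8-6))/(2·8³·5000) = 3/1250 rad
Load 3 — applied couple M₀=9 kN·m at a=8/3 m (b=L-a=16/3):
  θ_3 = (R_Ax²/2 - M_Ax - M₀(x-a))/EI  [x>a] with R_A=3/2, M_A=0 = ((3/2)·6²/2 - 0·6 - 9·(6-(8/3)))/5000 = -3/5000 rad
Load 4 — point force P=7 kN at a=16/3 m (b=L-a=8/3):
  θ_4 = Pa²(L-x)(2bL-(3b+a)(L-x))/(2L³EI)  [x>a] = 7·(16/3)²·(8-6)·(2·(8/3)·8-(3·(8/3)+(16/3))·(8-6))/(2·8³·5000) = 7/5625 rad
Superposition: θ = Σ θ_i = 4691/450000 rad ≈ 0.010424 rad

θ(6) = 4691/450000 rad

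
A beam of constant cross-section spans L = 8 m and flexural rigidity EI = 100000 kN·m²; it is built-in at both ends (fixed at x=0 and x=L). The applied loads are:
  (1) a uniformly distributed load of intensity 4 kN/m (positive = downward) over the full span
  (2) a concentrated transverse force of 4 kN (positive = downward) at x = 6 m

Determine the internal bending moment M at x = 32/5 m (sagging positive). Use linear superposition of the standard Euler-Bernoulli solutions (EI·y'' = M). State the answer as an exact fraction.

Load 1 — uniform load w=4 kN/m over full span:
  M_1 = wLx/2 - wL²/12 - wx²/2 = 4·8·(32/5)/2 - 4·8²/12 - 4·(32/5)²/2 = -64/75 kN·m
Load 2 — point force P=4 kN at a=6 m (b=L-a=2):
  M_2 = Pa²(a+3b)(L-x)/L³ - Pa²b/L²  [x>a] = 4·6²·(6+3·2)·(8-(32/5))/8³ - 4·6²·2/8² = 9/10 kN·m
Superposition: M = Σ M_i = 7/150 kN·m ≈ 0.046667 kN·m

M(32/5) = 7/150 kN·m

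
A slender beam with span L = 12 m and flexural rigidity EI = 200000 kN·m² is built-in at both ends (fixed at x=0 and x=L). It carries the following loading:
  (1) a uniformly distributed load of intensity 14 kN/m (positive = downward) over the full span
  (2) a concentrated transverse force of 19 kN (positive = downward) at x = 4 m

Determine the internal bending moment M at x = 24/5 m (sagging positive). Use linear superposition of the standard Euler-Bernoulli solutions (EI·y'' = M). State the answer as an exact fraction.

M(24/5) = 20812/225 kN·m

Load 1 — uniform load w=14 kN/m over full span:
  M_1 = wLx/2 - wL²/12 - wx²/2 = 14·12·(24/5)/2 - 14·12²/12 - 14·(24/5)²/2 = 1848/25 kN·m
Load 2 — point force P=19 kN at a=4 m (b=L-a=8):
  M_2 = Pa²(a+3b)(L-x)/L³ - Pa²b/L²  [x>a] = 19·4²·(4+3·8)·(12-(24/5))/12³ - 19·4²·8/12² = 836/45 kN·m
Superposition: M = Σ M_i = 20812/225 kN·m ≈ 92.497778 kN·m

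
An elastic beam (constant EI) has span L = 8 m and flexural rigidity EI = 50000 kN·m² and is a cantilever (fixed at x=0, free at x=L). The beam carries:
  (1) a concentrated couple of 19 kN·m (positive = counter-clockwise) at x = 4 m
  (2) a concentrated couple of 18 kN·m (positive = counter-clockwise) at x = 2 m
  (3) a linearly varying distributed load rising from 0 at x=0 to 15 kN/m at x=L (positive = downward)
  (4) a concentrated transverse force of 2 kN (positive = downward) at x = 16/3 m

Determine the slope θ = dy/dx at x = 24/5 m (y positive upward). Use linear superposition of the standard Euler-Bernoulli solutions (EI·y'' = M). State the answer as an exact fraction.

Load 1 — applied couple M₀=19 kN·m at a=4 m (b=L-a=4):
  θ_1 = M₀a/EI  [x>a] = 19·4/50000 = 19/12500 rad
Load 2 — applied couple M₀=18 kN·m at a=2 m (b=L-a=6):
  θ_2 = M₀a/EI  [x>a] = 18·2/50000 = 9/12500 rad
Load 3 — triangular load w₀=15 kN/m (0→w₀ over full span):
  θ_3 = (w₀Lx²/4-w₀L²x/3-w₀x⁴/(24L))/EI = (15·8·(24/5)²/4-15·8²·(24/5)/3-15·(24/5)⁴/(24·8))/50000 = -6924/390625 rad
Load 4 — point force P=2 kN at a=16/3 m (b=L-a=8/3):
  θ_4 = -Px(2a-x)/(2EI)  [x≤a] = -2·(24/5)·(2·(16/3)-(24/5))/(2·50000) = -44/78125 rad
Superposition: θ = Σ θ_i = -6269/390625 rad ≈ -0.016049 rad

θ(24/5) = -6269/390625 rad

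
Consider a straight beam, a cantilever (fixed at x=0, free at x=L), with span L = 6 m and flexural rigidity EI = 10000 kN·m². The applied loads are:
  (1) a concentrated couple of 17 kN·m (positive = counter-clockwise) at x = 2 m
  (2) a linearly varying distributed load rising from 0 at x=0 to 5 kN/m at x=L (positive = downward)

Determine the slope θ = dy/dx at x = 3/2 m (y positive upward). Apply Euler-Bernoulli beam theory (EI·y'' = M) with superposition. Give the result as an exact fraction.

θ(3/2) = -12237/2560000 rad

Load 1 — applied couple M₀=17 kN·m at a=2 m (b=L-a=4):
  θ_1 = M₀x/EI  [x≤a] = 17·(3/2)/10000 = 51/20000 rad
Load 2 — triangular load w₀=5 kN/m (0→w₀ over full span):
  θ_2 = (w₀Lx²/4-w₀L²x/3-w₀x⁴/(24L))/EI = (5·6·(3/2)²/4-5·6²·(3/2)/3-5·(3/2)⁴/(24·6))/10000 = -3753/512000 rad
Superposition: θ = Σ θ_i = -12237/2560000 rad ≈ -0.004780 rad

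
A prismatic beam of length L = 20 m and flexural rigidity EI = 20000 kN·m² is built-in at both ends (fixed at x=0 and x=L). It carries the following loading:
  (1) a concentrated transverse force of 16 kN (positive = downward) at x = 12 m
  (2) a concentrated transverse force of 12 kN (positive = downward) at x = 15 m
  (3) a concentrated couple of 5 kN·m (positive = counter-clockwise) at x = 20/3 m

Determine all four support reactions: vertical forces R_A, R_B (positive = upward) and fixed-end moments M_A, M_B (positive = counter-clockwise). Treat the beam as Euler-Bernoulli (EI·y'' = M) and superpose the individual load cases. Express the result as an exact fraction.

R_A = 23521/3000 kN, M_A = 4197/100 kN·m, R_B = 60479/3000 kN, M_B = -23449/300 kN·m

Load 1 — point force P=16 kN at a=12 m (b=L-a=8):
  R_A = Pb²(3a+b)/L³ = 16·8²·(3·12+8)/20³ = 704/125 kN
  M_A = Pab²/L² = 16·12·8²/20² = 768/25 kN·m
  R_B = Pa²(a+3b)/L³ = 16·12²·(12+3·8)/20³ = 1296/125 kN
  M_B = -Pa²b/L² = -16·12²·8/20² = -1152/25 kN·m
Load 2 — point force P=12 kN at a=15 m (b=L-a=5):
  R_A = Pb²(3a+b)/L³ = 12·5²·(3·15+5)/20³ = 15/8 kN
  M_A = Pab²/L² = 12·15·5²/20² = 45/4 kN·m
  R_B = Pa²(a+3b)/L³ = 12·15²·(15+3·5)/20³ = 81/8 kN
  M_B = -Pa²b/L² = -12·15²·5/20² = -135/4 kN·m
Load 3 — applied couple M₀=5 kN·m at a=20/3 m (b=L-a=40/3):
  R_A = 6M₀ab/L³ = 6·5·(20/3)·(40/3)/20³ = 1/3 kN
  M_A = M₀b(2a-b)/L² = 5·(40/3)·(2·(20/3)-(40/3))/20² = 0 kN·m
  R_B = -6M₀ab/L³ = -6·5·(20/3)·(40/3)/20³ = -1/3 kN
  M_B = M₀a(2b-a)/L² = 5·(20/3)·(2·(40/3)-(20/3))/20² = 5/3 kN·m
Superposition: R_A = 23521/3000 kN, M_A = 4197/100 kN·m, R_B = 60479/3000 kN, M_B = -23449/300 kN·m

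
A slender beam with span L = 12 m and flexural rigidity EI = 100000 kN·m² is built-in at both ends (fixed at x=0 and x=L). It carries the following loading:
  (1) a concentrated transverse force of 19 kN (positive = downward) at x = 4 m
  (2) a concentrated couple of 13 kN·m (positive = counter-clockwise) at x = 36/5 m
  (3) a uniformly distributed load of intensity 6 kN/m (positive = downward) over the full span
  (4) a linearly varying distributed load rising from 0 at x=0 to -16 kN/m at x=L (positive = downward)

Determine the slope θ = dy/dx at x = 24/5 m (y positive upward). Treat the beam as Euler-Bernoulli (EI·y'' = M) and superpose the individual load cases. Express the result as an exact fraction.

θ(24/5) = 1313/7812500 rad

Load 1 — point force P=19 kN at a=4 m (b=L-a=8):
  θ_1 = Pa²(L-x)(2bL-(3b+a)(L-x))/(2L³EI)  [x>a] = 19·4²·(12-(24/5))·(2·8·12-(3·8+4)·(12-(24/5)))/(2·12³·100000) = -19/312500 rad
Load 2 — applied couple M₀=13 kN·m at a=36/5 m (b=L-a=24/5):
  θ_2 = (R_Ax²/2 - M_Ax)/EI  [x≤a] with R_A=39/25, M_A=104/25 = ((39/25)·(24/5)²/2 - (104/25)·(24/5))/100000 = -39/1953125 rad
Load 3 — uniform load w=6 kN/m over full span:
  θ_3 = -wx(L-x)(L-2x)/(12EI) = -6·(24/5)·(12-(24/5))·(12-2·(24/5))/(12·100000) = -162/390625 rad
Load 4 — triangular load w₀=-16 kN/m (0→w₀ over full span):
  θ_4 = -w₀(2x(L-x)(L-2x)(x+2L)+x²(L-x)²)/(120LEI) = -(-16)·(2·(24/5)·(12-(24/5))·(12-2·(24/5))·((24/5)+2·12)+(24/5)²·(12-(24/5))²)/(120·12·100000) = 1296/1953125 rad
Superposition: θ = Σ θ_i = 1313/7812500 rad ≈ 0.000168 rad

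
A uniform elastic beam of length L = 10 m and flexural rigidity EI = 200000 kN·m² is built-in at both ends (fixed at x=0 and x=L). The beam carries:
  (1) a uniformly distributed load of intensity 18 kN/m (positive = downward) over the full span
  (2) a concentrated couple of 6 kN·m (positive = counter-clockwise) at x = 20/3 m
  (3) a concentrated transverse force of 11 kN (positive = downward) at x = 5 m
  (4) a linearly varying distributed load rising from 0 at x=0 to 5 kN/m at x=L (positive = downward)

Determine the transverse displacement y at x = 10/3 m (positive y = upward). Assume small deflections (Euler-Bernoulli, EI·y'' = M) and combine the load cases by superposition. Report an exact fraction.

y(10/3) = -5447/2332800 m

Load 1 — uniform load w=18 kN/m over full span:
  y_1 = -wx²(L-x)²/(24EI) = -18·(10/3)²·(10-(10/3))²/(24·200000) = -1/540 m
Load 2 — applied couple M₀=6 kN·m at a=20/3 m (b=L-a=10/3):
  y_2 = (R_Ax³/6 - M_Ax²/2)/EI  [x≤a] with R_A=4/5, M_A=2 = ((4/5)·(10/3)³/6 - 2·(10/3)²/2)/200000 = -1/32400 m
Load 3 — point force P=11 kN at a=5 m (b=L-a=5):
  y_3 = -Pb²x²(3aL-(3a+b)x)/(6L³EI)  [x≤a] = -11·5²·(10/3)²·(3·5·10-(3·5+5)·(10/3))/(6·10³·200000) = -11/51840 m
Load 4 — triangular load w₀=5 kN/m (0→w₀ over full span):
  y_4 = -w₀x²(L-x)²(x+2L)/(120LEI) = -5·(10/3)²·(10-(10/3))²·((10/3)+2·10)/(120·10·200000) = -7/29160 m
Superposition: y = Σ y_i = -5447/2332800 m ≈ -0.002335 m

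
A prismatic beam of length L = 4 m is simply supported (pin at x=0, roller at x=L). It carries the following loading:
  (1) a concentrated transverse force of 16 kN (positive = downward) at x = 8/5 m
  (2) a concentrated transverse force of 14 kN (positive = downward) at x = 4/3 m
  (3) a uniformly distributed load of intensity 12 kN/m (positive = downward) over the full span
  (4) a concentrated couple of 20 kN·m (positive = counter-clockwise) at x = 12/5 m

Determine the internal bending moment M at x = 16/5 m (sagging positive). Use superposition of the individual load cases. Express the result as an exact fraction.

Load 1 — point force P=16 kN at a=8/5 m (b=L-a=12/5):
  M_1 = Pa(L-x)/L  [x>a] = 16·(8/5)·(4-(16/5))/4 = 128/25 kN·m
Load 2 — point force P=14 kN at a=4/3 m (b=L-a=8/3):
  M_2 = Pa(L-x)/L  [x>a] = 14·(4/3)·(4-(16/5))/4 = 56/15 kN·m
Load 3 — uniform load w=12 kN/m over full span:
  M_3 = wx(L-x)/2 = 12·(16/5)·(4-(16/5))/2 = 384/25 kN·m
Load 4 — applied couple M₀=20 kN·m at a=12/5 m (b=L-a=8/5):
  M_4 = M₀x/L - M₀  [x>a] = 20·(16/5)/4 - 20 = -4 kN·m
Superposition: M = Σ M_i = 1516/75 kN·m ≈ 20.213333 kN·m

M(16/5) = 1516/75 kN·m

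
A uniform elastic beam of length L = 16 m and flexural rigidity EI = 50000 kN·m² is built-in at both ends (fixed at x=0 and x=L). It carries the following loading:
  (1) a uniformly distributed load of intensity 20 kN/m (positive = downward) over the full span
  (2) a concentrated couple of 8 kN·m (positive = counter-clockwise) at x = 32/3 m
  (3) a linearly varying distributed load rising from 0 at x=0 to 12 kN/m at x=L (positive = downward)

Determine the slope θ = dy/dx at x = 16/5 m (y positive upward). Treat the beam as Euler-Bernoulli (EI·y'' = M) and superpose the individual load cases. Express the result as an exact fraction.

θ(16/5) = -32968/1953125 rad

Load 1 — uniform load w=20 kN/m over full span:
  θ_1 = -wx(L-x)(L-2x)/(12EI) = -20·(16/5)·(16-(16/5))·(16-2·(16/5))/(12·50000) = -1024/78125 rad
Load 2 — applied couple M₀=8 kN·m at a=32/3 m (b=L-a=16/3):
  θ_2 = (R_Ax²/2 - M_Ax)/EI  [x≤a] with R_A=2/3, M_A=8/3 = ((2/3)·(16/5)²/2 - (8/3)·(16/5))/50000 = -8/78125 rad
Load 3 — triangular load w₀=12 kN/m (0→w₀ over full span):
  θ_3 = -w₀(2x(L-x)(L-2x)(x+2L)+x²(L-x)²)/(120LEI) = -12·(2·(16/5)·(16-(16/5))·(16-2·(16/5))·((16/5)+2·16)+(16/5)²·(16-(16/5))²)/(120·16·50000) = -7168/1953125 rad
Superposition: θ = Σ θ_i = -32968/1953125 rad ≈ -0.016880 rad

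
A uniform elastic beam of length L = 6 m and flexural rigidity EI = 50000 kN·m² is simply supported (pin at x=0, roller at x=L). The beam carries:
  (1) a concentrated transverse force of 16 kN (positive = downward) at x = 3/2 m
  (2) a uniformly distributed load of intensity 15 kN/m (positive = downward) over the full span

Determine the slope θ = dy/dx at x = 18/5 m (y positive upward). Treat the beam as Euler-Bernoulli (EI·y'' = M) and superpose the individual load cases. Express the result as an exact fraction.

Load 1 — point force P=16 kN at a=3/2 m (b=L-a=9/2):
  θ_1 = -Pa(2L²-6Lx+3x²+a²)/(6LEI)  [x>a] = -16·(3/2)·(2·6²-6·6·(18/5)+3·(18/5)²+(3/2)²)/(6·6·50000) = 549/2500000 rad
Load 2 — uniform load w=15 kN/m over full span:
  θ_2 = -w(L³-6Lx²+4x³)/(24EI) = -15·(6³-6·6·(18/5)²+4·(18/5)³)/(24·50000) = 999/1250000 rad
Superposition: θ = Σ θ_i = 2547/2500000 rad ≈ 0.001019 rad

θ(18/5) = 2547/2500000 rad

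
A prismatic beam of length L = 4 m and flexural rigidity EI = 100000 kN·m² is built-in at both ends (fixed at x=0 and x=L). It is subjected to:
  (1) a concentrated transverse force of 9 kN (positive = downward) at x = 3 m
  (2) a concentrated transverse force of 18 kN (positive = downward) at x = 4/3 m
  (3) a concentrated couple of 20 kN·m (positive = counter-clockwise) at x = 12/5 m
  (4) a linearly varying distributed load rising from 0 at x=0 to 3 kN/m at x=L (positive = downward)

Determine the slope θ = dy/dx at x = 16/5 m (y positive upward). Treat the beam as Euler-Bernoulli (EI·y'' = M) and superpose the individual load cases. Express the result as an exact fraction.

Load 1 — point force P=9 kN at a=3 m (b=L-a=1):
  θ_1 = Pa²(L-x)(2bL-(3b+a)(L-x))/(2L³EI)  [x>a] = 9·3²·(4-(16/5))·(2·1·4-(3·1+3)·(4-(16/5)))/(2·4³·100000) = 81/5000000 rad
Load 2 — point force P=18 kN at a=4/3 m (b=L-a=8/3):
  θ_2 = Pa²(L-x)(2bL-(3b+a)(L-x))/(2L³EI)  [x>a] = 18·(4/3)²·(4-(16/5))·(2·(8/3)·4-(3·(8/3)+(4/3))·(4-(16/5)))/(2·4³·100000) = 13/468750 rad
Load 3 — applied couple M₀=20 kN·m at a=12/5 m (b=L-a=8/5):
  θ_3 = (R_Ax²/2 - M_Ax - M₀(x-a))/EI  [x>a] with R_A=36/5, M_A=32/5 = ((36/5)·(16/5)²/2 - (32/5)·(16/5) - 20·((16/5)-(12/5)))/100000 = 3/781250 rad
Load 4 — triangular load w₀=3 kN/m (0→w₀ over full span):
  θ_4 = -w₀(2x(L-x)(L-2x)(x+2L)+x²(L-x)²)/(120LEI) = -3·(2·(16/5)·(4-(16/5))·(4-2·(16/5))·((16/5)+2·4)+(16/5)²·(4-(16/5))²)/(120·4·100000) = 16/1953125 rad
Superposition: θ = Σ θ_i = 20987/375000000 rad ≈ 0.000056 rad

θ(16/5) = 20987/375000000 rad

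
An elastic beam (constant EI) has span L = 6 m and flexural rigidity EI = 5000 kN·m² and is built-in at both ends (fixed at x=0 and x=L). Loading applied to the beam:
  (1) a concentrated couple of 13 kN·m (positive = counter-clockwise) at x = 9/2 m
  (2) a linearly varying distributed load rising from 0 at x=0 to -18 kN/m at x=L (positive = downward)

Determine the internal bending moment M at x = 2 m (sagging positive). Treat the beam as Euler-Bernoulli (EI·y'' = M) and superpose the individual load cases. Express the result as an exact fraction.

M(2) = -479/80 kN·m

Load 1 — applied couple M₀=13 kN·m at a=9/2 m (b=L-a=3/2):
  M_1 = R_Ax - M_A  [x≤a] with R_A=39/16, M_A=65/16 = (39/16)·2 - (65/16) = 13/16 kN·m
Load 2 — triangular load w₀=-18 kN/m (0→w₀ over full span):
  M_2 = 3w₀Lx/20 - w₀L²/30 - w₀x³/(6L) = 3·(-18)·6·2/20 - (-18)·6²/30 - (-18)·2³/(6·6) = -34/5 kN·m
Superposition: M = Σ M_i = -479/80 kN·m ≈ -5.987500 kN·m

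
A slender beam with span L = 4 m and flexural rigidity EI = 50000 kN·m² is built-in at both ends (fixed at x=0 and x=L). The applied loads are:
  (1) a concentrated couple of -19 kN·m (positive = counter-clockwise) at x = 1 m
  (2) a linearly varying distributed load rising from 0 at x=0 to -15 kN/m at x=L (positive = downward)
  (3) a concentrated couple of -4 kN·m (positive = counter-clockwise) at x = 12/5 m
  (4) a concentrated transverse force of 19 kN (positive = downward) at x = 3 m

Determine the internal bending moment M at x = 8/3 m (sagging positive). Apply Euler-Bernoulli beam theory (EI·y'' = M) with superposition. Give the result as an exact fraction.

M(8/3) = 15301/5400 kN·m

Load 1 — applied couple M₀=-19 kN·m at a=1 m (b=L-a=3):
  M_1 = R_Ax - M_A - M₀  [x>a] with R_A=-171/32, M_A=57/16 = (-171/32)·(8/3) - (57/16) - (-19) = 19/16 kN·m
Load 2 — triangular load w₀=-15 kN/m (0→w₀ over full span):
  M_2 = 3w₀Lx/20 - w₀L²/30 - w₀x³/(6L) = 3·(-15)·4·(8/3)/20 - (-15)·4²/30 - (-15)·(8/3)³/(6·4) = -112/27 kN·m
Load 3 — applied couple M₀=-4 kN·m at a=12/5 m (b=L-a=8/5):
  M_3 = R_Ax - M_A - M₀  [x>a] with R_A=-36/25, M_A=-32/25 = (-36/25)·(8/3) - (-32/25) - (-4) = 36/25 kN·m
Load 4 — point force P=19 kN at a=3 m (b=L-a=1):
  M_4 = Pb²(3a+b)x/L³ - Pab²/L²  [x≤a] = 19·1²·(3·3+1)·(8/3)/4³ - 19·3·1²/4² = 209/48 kN·m
Superposition: M = Σ M_i = 15301/5400 kN·m ≈ 2.833519 kN·m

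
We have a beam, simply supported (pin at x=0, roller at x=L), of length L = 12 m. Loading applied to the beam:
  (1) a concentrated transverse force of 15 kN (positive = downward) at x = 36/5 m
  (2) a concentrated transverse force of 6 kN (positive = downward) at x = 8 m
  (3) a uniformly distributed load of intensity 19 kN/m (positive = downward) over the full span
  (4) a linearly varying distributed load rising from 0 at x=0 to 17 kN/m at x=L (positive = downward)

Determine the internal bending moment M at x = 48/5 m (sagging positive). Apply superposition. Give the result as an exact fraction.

M(48/5) = 45948/125 kN·m

Load 1 — point force P=15 kN at a=36/5 m (b=L-a=24/5):
  M_1 = Pa(L-x)/L  [x>a] = 15·(36/5)·(12-(48/5))/12 = 108/5 kN·m
Load 2 — point force P=6 kN at a=8 m (b=L-a=4):
  M_2 = Pa(L-x)/L  [x>a] = 6·8·(12-(48/5))/12 = 48/5 kN·m
Load 3 — uniform load w=19 kN/m over full span:
  M_3 = wx(L-x)/2 = 19·(48/5)·(12-(48/5))/2 = 5472/25 kN·m
Load 4 — triangular load w₀=17 kN/m (0→w₀ over full span):
  M_4 = w₀Lx/6 - w₀x³/(6L) = 17·12·(48/5)/6 - 17·(48/5)³/(6·12) = 14688/125 kN·m
Superposition: M = Σ M_i = 45948/125 kN·m ≈ 367.584000 kN·m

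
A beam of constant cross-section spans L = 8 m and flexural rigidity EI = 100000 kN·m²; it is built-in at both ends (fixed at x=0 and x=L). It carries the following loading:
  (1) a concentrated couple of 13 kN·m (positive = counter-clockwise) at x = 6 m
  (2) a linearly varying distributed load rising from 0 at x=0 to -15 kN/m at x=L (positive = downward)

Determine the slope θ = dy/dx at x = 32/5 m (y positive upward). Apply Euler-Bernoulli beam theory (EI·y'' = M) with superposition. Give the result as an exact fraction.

Load 1 — applied couple M₀=13 kN·m at a=6 m (b=L-a=2):
  θ_1 = (R_Ax²/2 - M_Ax - M₀(x-a))/EI  [x>a] with R_A=117/64, M_A=65/16 = ((117/64)·(32/5)²/2 - (65/16)·(32/5) - 13·((32/5)-6))/100000 = 39/625000 rad
Load 2 — triangular load w₀=-15 kN/m (0→w₀ over full span):
  θ_2 = -w₀(2x(L-x)(L-2x)(x+2L)+x²(L-x)²)/(120LEI) = -(-15)·(2·(32/5)·(8-(32/5))·(8-2·(32/5))·((32/5)+2·8)+(32/5)²·(8-(32/5))²)/(120·8·100000) = -128/390625 rad
Superposition: θ = Σ θ_i = -829/3125000 rad ≈ -0.000265 rad

θ(32/5) = -829/3125000 rad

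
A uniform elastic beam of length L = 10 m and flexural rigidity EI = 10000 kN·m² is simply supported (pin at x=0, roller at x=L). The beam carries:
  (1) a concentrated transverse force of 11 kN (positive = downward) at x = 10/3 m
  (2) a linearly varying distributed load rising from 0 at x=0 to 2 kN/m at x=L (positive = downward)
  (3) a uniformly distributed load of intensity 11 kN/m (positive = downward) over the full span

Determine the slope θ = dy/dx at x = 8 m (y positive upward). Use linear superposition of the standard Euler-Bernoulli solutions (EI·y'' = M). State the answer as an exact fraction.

Load 1 — point force P=11 kN at a=10/3 m (b=L-a=20/3):
  θ_1 = -Pa(2L²-6Lx+3x²+a²)/(6LEI)  [x>a] = -11·(10/3)·(2·10²-6·10·8+3·8²+(10/3)²)/(6·10·10000) = 1903/405000 rad
Load 2 — triangular load w₀=2 kN/m (0→w₀ over full span):
  θ_2 = -w₀(7L⁴-30L²x²+15x⁴)/(360LEI) = -2·(7·10⁴-30·10²·8²+15·8⁴)/(360·10·10000) = 757/225000 rad
Load 3 — uniform load w=11 kN/m over full span:
  θ_3 = -w(L³-6Lx²+4x³)/(24EI) = -11·(10³-6·10·8²+4·8³)/(24·10000) = 363/10000 rad
Superposition: θ = Σ θ_i = 179671/4050000 rad ≈ 0.044363 rad

θ(8) = 179671/4050000 rad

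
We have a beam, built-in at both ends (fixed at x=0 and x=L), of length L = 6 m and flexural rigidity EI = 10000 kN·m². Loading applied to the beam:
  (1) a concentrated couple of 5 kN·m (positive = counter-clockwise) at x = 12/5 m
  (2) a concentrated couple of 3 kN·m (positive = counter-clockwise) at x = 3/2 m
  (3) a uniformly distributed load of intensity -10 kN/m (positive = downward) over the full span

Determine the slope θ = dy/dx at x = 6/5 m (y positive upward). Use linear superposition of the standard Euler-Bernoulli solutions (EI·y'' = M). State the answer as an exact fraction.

θ(6/5) = 2313/1250000 rad

Load 1 — applied couple M₀=5 kN·m at a=12/5 m (b=L-a=18/5):
  θ_1 = (R_Ax²/2 - M_Ax)/EI  [x≤a] with R_A=6/5, M_A=3/5 = ((6/5)·(6/5)²/2 - (3/5)·(6/5))/10000 = 9/625000 rad
Load 2 — applied couple M₀=3 kN·m at a=3/2 m (b=L-a=9/2):
  θ_2 = (R_Ax²/2 - M_Ax)/EI  [x≤a] with R_A=9/16, M_A=-9/16 = ((9/16)·(6/5)²/2 - (-9/16)·(6/5))/10000 = 27/250000 rad
Load 3 — uniform load w=-10 kN/m over full span:
  θ_3 = -wx(L-x)(L-2x)/(12EI) = -(-10)·(6/5)·(6-(6/5))·(6-2·(6/5))/(12·10000) = 27/15625 rad
Superposition: θ = Σ θ_i = 2313/1250000 rad ≈ 0.001850 rad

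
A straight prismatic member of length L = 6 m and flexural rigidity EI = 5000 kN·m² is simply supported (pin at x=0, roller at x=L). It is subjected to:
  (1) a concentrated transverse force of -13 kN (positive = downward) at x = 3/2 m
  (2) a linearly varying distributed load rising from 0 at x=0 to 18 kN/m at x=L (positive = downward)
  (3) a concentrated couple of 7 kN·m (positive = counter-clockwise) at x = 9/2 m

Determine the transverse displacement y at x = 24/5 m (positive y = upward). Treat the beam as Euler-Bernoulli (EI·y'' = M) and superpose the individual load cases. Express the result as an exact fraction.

Load 1 — point force P=-13 kN at a=3/2 m (b=L-a=9/2):
  y_1 = -Pa(L-x)(2Lx-a²-x²)/(6LEI)  [x>a] = -(-13)·(3/2)·(6-(24/5))·(2·6·(24/5)-(3/2)²-(24/5)²)/(6·6·5000) = 42003/10000000 m
Load 2 — triangular load w₀=18 kN/m (0→w₀ over full span):
  y_2 = -w₀x(7L⁴-10L²x²+3x⁴)/(360LEI) = -18·(24/5)·(7·6⁴-10·6²·(24/5)²+3·(24/5)⁴)/(360·6·5000) = -185166/9765625 m
Load 3 — applied couple M₀=7 kN·m at a=9/2 m (b=L-a=3/2):
  y_3 = (M₀x³/(6L)-M₀(x-a)²/2+C₁x)/EI  [x>a] with C₁=M₀(3b²-L²)/(6L)=-91/16 = (7·(24/5)³/(6·6)-7·((24/5)-(9/2))²/2+(-91/16)·(24/5))/5000 = -6111/5000000 m
Superposition: y = Σ y_i = -19978623/1250000000 m ≈ -0.015983 m

y(24/5) = -19978623/1250000000 m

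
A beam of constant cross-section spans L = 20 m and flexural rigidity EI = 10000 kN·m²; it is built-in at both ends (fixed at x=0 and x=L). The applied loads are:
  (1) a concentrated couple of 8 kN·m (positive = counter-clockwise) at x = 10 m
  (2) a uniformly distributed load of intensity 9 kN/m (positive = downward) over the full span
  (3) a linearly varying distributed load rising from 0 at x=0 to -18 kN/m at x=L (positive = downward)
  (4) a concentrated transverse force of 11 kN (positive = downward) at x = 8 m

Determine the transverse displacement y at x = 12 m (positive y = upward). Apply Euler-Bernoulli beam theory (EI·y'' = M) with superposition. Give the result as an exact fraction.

Load 1 — applied couple M₀=8 kN·m at a=10 m (b=L-a=10):
  y_1 = (R_Ax³/6 - M_Ax²/2 - M₀(x-a)²/2)/EI  [x>a] with R_A=3/5, M_A=2 = ((3/5)·12³/6 - 2·12²/2 - 8·(12-10)²/2)/10000 = 4/3125 m
Load 2 — uniform load w=9 kN/m over full span:
  y_2 = -wx²(L-x)²/(24EI) = -9·12²·(20-12)²/(24·10000) = -216/625 m
Load 3 — triangular load w₀=-18 kN/m (0→w₀ over full span):
  y_3 = -w₀x²(L-x)²(x+2L)/(120LEI) = -(-18)·12²·(20-12)²·(12+2·20)/(120·20·10000) = 5616/15625 m
Load 4 — point force P=11 kN at a=8 m (b=L-a=12):
  y_4 = -Pa²(L-x)²(3bL-(3b+a)(L-x))/(6L³EI)  [x>a] = -11·8²·(20-12)²·(3·12·20-(3·12+8)·(20-12))/(6·20³·10000) = -8096/234375 m
Superposition: y = Σ y_i = -4556/234375 m ≈ -0.019439 m

y(12) = -4556/234375 m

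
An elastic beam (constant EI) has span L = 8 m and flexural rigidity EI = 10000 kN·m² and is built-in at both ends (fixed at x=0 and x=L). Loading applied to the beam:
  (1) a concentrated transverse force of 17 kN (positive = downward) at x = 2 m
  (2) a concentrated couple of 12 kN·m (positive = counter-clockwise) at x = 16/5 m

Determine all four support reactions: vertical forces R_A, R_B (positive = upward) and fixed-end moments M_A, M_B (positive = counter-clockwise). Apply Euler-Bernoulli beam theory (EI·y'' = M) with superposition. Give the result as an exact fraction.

Load 1 — point force P=17 kN at a=2 m (b=L-a=6):
  R_A = Pb²(3a+b)/L³ = 17·6²·(3·2+6)/8³ = 459/32 kN
  M_A = Pab²/L² = 17·2·6²/8² = 153/8 kN·m
  R_B = Pa²(a+3b)/L³ = 17·2²·(2+3·6)/8³ = 85/32 kN
  M_B = -Pa²b/L² = -17·2²·6/8² = -51/8 kN·m
Load 2 — applied couple M₀=12 kN·m at a=16/5 m (b=L-a=24/5):
  R_A = 6M₀ab/L³ = 6·12·(16/5)·(24/5)/8³ = 54/25 kN
  M_A = M₀b(2a-b)/L² = 12·(24/5)·(2·(16/5)-(24/5))/8² = 36/25 kN·m
  R_B = -6M₀ab/L³ = -6·12·(16/5)·(24/5)/8³ = -54/25 kN
  M_B = M₀a(2b-a)/L² = 12·(16/5)·(2·(24/5)-(16/5))/8² = 96/25 kN·m
Superposition: R_A = 13203/800 kN, M_A = 4113/200 kN·m, R_B = 397/800 kN, M_B = -507/200 kN·m

R_A = 13203/800 kN, M_A = 4113/200 kN·m, R_B = 397/800 kN, M_B = -507/200 kN·m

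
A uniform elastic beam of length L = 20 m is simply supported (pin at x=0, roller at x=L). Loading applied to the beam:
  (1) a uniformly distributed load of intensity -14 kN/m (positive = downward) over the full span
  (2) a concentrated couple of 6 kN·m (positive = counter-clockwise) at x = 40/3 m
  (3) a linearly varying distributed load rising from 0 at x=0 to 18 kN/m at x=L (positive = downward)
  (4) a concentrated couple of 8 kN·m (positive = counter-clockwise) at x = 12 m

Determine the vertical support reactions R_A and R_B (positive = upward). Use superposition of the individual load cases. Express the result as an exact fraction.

R_A = -793/10 kN, R_B = -207/10 kN

Load 1 — uniform load w=-14 kN/m over full span:
  R_A = wL/2 = (-14)·20/2 = -140 kN
  R_B = wL/2 = (-14)·20/2 = -140 kN
Load 2 — applied couple M₀=6 kN·m at a=40/3 m (b=L-a=20/3):
  R_A = M₀/L = 6/20 = 3/10 kN
  R_B = -M₀/L = -6/20 = -3/10 kN
Load 3 — triangular load w₀=18 kN/m (0→w₀ over full span):
  R_A = w₀L/6 = 18·20/6 = 60 kN
  R_B = w₀L/3 = 18·20/3 = 120 kN
Load 4 — applied couple M₀=8 kN·m at a=12 m (b=L-a=8):
  R_A = M₀/L = 8/20 = 2/5 kN
  R_B = -M₀/L = -8/20 = -2/5 kN
Superposition: R_A = -793/10 kN, R_B = -207/10 kN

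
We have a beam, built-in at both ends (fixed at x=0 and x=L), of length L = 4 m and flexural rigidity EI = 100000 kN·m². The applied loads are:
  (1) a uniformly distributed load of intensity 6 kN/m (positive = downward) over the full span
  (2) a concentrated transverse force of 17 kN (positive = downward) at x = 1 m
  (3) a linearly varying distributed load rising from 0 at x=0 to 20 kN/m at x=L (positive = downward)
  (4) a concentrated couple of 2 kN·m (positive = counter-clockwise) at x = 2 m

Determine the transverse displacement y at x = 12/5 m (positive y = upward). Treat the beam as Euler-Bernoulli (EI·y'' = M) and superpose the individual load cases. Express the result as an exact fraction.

y(12/5) = -57257/468750000 m

Load 1 — uniform load w=6 kN/m over full span:
  y_1 = -wx²(L-x)²/(24EI) = -6·(12/5)²·(4-(12/5))²/(24·100000) = -72/1953125 m
Load 2 — point force P=17 kN at a=1 m (b=L-a=3):
  y_2 = -Pa²(L-x)²(3bL-(3b+a)(L-x))/(6L³EI)  [x>a] = -17·1²·(4-(12/5))²·(3·3·4-(3·3+1)·(4-(12/5)))/(6·4³·100000) = -17/750000 m
Load 3 — triangular load w₀=20 kN/m (0→w₀ over full span):
  y_3 = -w₀x²(L-x)²(x+2L)/(120LEI) = -20·(12/5)²·(4-(12/5))²·((12/5)+2·4)/(120·4·100000) = -624/9765625 m
Load 4 — applied couple M₀=2 kN·m at a=2 m (b=L-a=2):
  y_4 = (R_Ax³/6 - M_Ax²/2 - M₀(x-a)²/2)/EI  [x>a] with R_A=3/4, M_A=1/2 = ((3/4)·(12/5)³/6 - (1/2)·(12/5)²/2 - 2·((12/5)-2)²/2)/100000 = 1/781250 m
Superposition: y = Σ y_i = -57257/468750000 m ≈ -0.000122 m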